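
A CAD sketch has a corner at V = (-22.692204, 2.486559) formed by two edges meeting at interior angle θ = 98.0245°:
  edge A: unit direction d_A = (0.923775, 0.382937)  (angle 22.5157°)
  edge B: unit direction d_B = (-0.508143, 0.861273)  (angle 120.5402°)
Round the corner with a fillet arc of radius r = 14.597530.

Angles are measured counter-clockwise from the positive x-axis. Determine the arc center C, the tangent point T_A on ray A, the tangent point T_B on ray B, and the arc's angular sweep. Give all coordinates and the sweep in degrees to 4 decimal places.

center=(-16.5650,20.8285) T_A=(-10.9751,7.3437) T_B=(-29.1375,13.4109) sweep=81.9755

bisector direction at 71.5280° = (0.316842,0.948478)
center distance |VC| = r/sin(θ/2) = 14.597530/sin(49.0123°) = 19.338323
C = V + |VC|·bis = (-16.5650,20.8285)
T_A = V + ((C−V)·d_A)·d_A = V + 12.6840·d_A = (-10.9751,7.3437)
T_B = V + ((C−V)·d_B)·d_B = V + 12.6840·d_B = (-29.1375,13.4109)
sweep = 180° − θ = 81.9755°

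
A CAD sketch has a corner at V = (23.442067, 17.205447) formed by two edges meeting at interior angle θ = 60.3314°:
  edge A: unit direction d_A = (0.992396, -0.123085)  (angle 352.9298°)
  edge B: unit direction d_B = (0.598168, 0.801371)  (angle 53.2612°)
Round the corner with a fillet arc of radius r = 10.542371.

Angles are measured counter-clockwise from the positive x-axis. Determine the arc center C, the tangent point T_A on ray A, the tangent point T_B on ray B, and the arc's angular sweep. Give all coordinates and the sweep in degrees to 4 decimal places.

bisector direction at 23.0955° = (0.919852,0.392265)
center distance |VC| = r/sin(θ/2) = 10.542371/sin(30.1657°) = 20.979740
C = V + |VC|·bis = (42.7403,25.4351)
T_A = V + ((C−V)·d_A)·d_A = V + 18.1386·d_A = (41.4427,14.9729)
T_B = V + ((C−V)·d_B)·d_B = V + 18.1386·d_B = (34.2920,31.7412)
sweep = 180° − θ = 119.6686°

center=(42.7403,25.4351) T_A=(41.4427,14.9729) T_B=(34.2920,31.7412) sweep=119.6686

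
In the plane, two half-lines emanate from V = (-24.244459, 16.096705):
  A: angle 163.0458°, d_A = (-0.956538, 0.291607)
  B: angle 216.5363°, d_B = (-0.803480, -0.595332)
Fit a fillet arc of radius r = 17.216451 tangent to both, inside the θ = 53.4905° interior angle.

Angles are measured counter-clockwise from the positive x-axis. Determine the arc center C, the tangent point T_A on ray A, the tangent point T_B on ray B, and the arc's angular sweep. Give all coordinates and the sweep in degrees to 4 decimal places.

bisector direction at 189.7911° = (-0.985434,-0.170056)
center distance |VC| = r/sin(θ/2) = 17.216451/sin(26.7452°) = 38.256705
C = V + |VC|·bis = (-61.9439,9.5909)
T_A = V + ((C−V)·d_A)·d_A = V + 34.1639·d_A = (-56.9235,26.0591)
T_B = V + ((C−V)·d_B)·d_B = V + 34.1639·d_B = (-51.6944,-4.2421)
sweep = 180° − θ = 126.5095°

center=(-61.9439,9.5909) T_A=(-56.9235,26.0591) T_B=(-51.6944,-4.2421) sweep=126.5095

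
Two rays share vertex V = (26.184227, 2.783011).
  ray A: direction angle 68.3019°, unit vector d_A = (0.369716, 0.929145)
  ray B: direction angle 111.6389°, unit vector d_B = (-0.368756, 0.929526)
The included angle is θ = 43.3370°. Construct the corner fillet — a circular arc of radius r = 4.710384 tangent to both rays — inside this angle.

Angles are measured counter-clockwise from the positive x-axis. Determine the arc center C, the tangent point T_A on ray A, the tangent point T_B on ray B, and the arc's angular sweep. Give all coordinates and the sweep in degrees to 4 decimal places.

center=(26.1908,15.5401) T_A=(30.5674,13.7986) T_B=(21.8124,13.8031) sweep=136.6630

bisector direction at 89.9704° = (0.000517,1.000000)
center distance |VC| = r/sin(θ/2) = 4.710384/sin(21.6685°) = 12.757113
C = V + |VC|·bis = (26.1908,15.5401)
T_A = V + ((C−V)·d_A)·d_A = V + 11.8556·d_A = (30.5674,13.7986)
T_B = V + ((C−V)·d_B)·d_B = V + 11.8556·d_B = (21.8124,13.8031)
sweep = 180° − θ = 136.6630°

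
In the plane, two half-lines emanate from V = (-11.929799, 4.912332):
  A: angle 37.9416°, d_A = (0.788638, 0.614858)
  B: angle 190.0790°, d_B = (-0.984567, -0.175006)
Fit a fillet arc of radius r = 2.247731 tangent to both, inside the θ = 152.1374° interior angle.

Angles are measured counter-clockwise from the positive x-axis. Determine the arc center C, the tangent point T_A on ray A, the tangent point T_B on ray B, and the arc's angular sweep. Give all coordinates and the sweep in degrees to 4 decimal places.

center=(-12.8721,7.0278) T_A=(-11.4901,5.2552) T_B=(-12.4788,4.8148) sweep=27.8626

bisector direction at 114.0103° = (-0.406901,0.913472)
center distance |VC| = r/sin(θ/2) = 2.247731/sin(76.0687°) = 2.315852
C = V + |VC|·bis = (-12.8721,7.0278)
T_A = V + ((C−V)·d_A)·d_A = V + 0.5576·d_A = (-11.4901,5.2552)
T_B = V + ((C−V)·d_B)·d_B = V + 0.5576·d_B = (-12.4788,4.8148)
sweep = 180° − θ = 27.8626°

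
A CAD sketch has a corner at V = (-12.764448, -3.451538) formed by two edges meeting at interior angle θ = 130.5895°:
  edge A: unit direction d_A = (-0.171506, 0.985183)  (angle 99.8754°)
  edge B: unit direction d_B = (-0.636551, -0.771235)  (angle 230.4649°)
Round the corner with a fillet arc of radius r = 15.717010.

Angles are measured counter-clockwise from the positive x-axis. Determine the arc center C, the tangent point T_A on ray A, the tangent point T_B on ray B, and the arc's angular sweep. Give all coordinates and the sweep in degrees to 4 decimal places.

bisector direction at 165.1701° = (-0.966690,0.255949)
center distance |VC| = r/sin(θ/2) = 15.717010/sin(65.2947°) = 17.300529
C = V + |VC|·bis = (-29.4887,0.9765)
T_A = V + ((C−V)·d_A)·d_A = V + 7.2308·d_A = (-14.0046,3.6721)
T_B = V + ((C−V)·d_B)·d_B = V + 7.2308·d_B = (-17.3672,-9.0282)
sweep = 180° − θ = 49.4105°

center=(-29.4887,0.9765) T_A=(-14.0046,3.6721) T_B=(-17.3672,-9.0282) sweep=49.4105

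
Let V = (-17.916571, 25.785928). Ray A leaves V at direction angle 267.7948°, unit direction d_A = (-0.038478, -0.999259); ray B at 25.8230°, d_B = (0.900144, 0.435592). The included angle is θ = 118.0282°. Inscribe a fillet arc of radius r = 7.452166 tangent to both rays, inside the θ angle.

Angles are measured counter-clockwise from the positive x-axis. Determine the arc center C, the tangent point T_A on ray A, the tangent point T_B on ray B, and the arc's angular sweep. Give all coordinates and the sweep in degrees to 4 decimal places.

center=(-10.6421,21.0273) T_A=(-18.0888,21.3140) T_B=(-13.8882,27.7353) sweep=61.9718

bisector direction at 326.8089° = (0.836849,-0.547433)
center distance |VC| = r/sin(θ/2) = 7.452166/sin(59.0141°) = 8.692661
C = V + |VC|·bis = (-10.6421,21.0273)
T_A = V + ((C−V)·d_A)·d_A = V + 4.4752·d_A = (-18.0888,21.3140)
T_B = V + ((C−V)·d_B)·d_B = V + 4.4752·d_B = (-13.8882,27.7353)
sweep = 180° − θ = 61.9718°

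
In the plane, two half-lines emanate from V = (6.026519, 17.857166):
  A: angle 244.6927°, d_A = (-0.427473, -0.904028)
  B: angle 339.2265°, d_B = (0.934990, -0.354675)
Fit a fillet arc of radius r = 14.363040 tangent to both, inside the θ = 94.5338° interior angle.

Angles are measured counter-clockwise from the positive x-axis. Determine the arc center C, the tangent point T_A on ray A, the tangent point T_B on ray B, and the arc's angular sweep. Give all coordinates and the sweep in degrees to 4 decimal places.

bisector direction at 291.9596° = (0.373953,-0.927448)
center distance |VC| = r/sin(θ/2) = 14.363040/sin(47.2669°) = 19.554249
C = V + |VC|·bis = (13.3389,-0.2784)
T_A = V + ((C−V)·d_A)·d_A = V + 13.2692·d_A = (0.3543,5.8614)
T_B = V + ((C−V)·d_B)·d_B = V + 13.2692·d_B = (18.4331,13.1509)
sweep = 180° − θ = 85.4662°

center=(13.3389,-0.2784) T_A=(0.3543,5.8614) T_B=(18.4331,13.1509) sweep=85.4662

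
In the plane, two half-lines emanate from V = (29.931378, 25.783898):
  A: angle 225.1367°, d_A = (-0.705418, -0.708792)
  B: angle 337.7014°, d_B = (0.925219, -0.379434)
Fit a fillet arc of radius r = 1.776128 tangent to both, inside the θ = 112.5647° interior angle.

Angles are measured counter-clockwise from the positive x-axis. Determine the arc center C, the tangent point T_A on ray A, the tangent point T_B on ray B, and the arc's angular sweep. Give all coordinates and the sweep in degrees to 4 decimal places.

center=(30.3541,23.6908) T_A=(29.0952,24.9438) T_B=(31.0281,25.3341) sweep=67.4353

bisector direction at 281.4191° = (0.197983,-0.980205)
center distance |VC| = r/sin(θ/2) = 1.776128/sin(56.2824°) = 2.135326
C = V + |VC|·bis = (30.3541,23.6908)
T_A = V + ((C−V)·d_A)·d_A = V + 1.1853·d_A = (29.0952,24.9438)
T_B = V + ((C−V)·d_B)·d_B = V + 1.1853·d_B = (31.0281,25.3341)
sweep = 180° − θ = 67.4353°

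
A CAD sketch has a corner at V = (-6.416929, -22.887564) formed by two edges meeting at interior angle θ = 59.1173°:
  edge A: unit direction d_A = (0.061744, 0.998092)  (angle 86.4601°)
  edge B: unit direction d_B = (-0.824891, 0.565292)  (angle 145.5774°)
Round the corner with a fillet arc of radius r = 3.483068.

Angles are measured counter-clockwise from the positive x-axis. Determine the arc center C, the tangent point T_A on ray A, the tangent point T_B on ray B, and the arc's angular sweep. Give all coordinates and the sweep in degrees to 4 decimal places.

bisector direction at 116.0187° = (-0.438665,0.898651)
center distance |VC| = r/sin(θ/2) = 3.483068/sin(29.5587°) = 7.060546
C = V + |VC|·bis = (-9.5141,-16.5426)
T_A = V + ((C−V)·d_A)·d_A = V + 6.1416·d_A = (-6.0377,-16.7577)
T_B = V + ((C−V)·d_B)·d_B = V + 6.1416·d_B = (-11.4831,-19.4158)
sweep = 180° − θ = 120.8827°

center=(-9.5141,-16.5426) T_A=(-6.0377,-16.7577) T_B=(-11.4831,-19.4158) sweep=120.8827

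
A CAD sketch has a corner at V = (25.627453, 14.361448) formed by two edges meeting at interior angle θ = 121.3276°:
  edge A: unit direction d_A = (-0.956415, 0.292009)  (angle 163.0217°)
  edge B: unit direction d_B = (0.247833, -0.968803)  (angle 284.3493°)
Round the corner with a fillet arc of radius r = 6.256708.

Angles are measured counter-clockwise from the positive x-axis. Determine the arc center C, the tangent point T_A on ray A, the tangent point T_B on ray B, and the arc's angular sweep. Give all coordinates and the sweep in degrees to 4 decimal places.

center=(20.4374,9.4042) T_A=(22.2644,15.3882) T_B=(26.4989,10.9548) sweep=58.6724

bisector direction at 223.6855° = (-0.723142,-0.690699)
center distance |VC| = r/sin(θ/2) = 6.256708/sin(60.6638°) = 7.177100
C = V + |VC|·bis = (20.4374,9.4042)
T_A = V + ((C−V)·d_A)·d_A = V + 3.5163·d_A = (22.2644,15.3882)
T_B = V + ((C−V)·d_B)·d_B = V + 3.5163·d_B = (26.4989,10.9548)
sweep = 180° − θ = 58.6724°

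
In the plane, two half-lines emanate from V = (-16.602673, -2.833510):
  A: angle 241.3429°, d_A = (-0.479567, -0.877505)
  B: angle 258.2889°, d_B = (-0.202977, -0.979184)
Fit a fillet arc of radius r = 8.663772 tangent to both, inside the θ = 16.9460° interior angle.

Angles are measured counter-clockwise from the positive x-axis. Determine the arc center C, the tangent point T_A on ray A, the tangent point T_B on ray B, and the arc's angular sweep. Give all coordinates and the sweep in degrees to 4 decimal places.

center=(-36.8909,-58.0224) T_A=(-44.4934,-53.8676) T_B=(-28.4074,-59.7810) sweep=163.0540

bisector direction at 249.8159° = (-0.345038,-0.938589)
center distance |VC| = r/sin(θ/2) = 8.663772/sin(8.4730°) = 58.799892
C = V + |VC|·bis = (-36.8909,-58.0224)
T_A = V + ((C−V)·d_A)·d_A = V + 58.1581·d_A = (-44.4934,-53.8676)
T_B = V + ((C−V)·d_B)·d_B = V + 58.1581·d_B = (-28.4074,-59.7810)
sweep = 180° − θ = 163.0540°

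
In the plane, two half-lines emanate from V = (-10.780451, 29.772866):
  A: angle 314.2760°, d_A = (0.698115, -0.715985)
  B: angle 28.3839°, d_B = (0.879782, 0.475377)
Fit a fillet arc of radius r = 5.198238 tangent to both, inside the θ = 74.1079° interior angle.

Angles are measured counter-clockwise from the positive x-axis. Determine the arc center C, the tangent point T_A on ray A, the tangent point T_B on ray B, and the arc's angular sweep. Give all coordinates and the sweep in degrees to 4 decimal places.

bisector direction at 351.3299° = (0.988573,-0.150744)
center distance |VC| = r/sin(θ/2) = 5.198238/sin(37.0540°) = 8.626825
C = V + |VC|·bis = (-2.2522,28.4724)
T_A = V + ((C−V)·d_A)·d_A = V + 6.8848·d_A = (-5.9741,24.8435)
T_B = V + ((C−V)·d_B)·d_B = V + 6.8848·d_B = (-4.7233,33.0457)
sweep = 180° − θ = 105.8921°

center=(-2.2522,28.4724) T_A=(-5.9741,24.8435) T_B=(-4.7233,33.0457) sweep=105.8921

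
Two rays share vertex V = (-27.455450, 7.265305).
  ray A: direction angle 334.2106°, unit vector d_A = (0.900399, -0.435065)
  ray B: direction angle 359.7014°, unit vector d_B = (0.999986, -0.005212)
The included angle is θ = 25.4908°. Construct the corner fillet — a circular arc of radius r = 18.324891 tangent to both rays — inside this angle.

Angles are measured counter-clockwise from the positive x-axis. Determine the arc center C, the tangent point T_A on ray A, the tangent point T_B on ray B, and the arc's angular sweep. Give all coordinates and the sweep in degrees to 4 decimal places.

center=(53.4625,-11.4815) T_A=(45.4900,-27.9813) T_B=(53.5580,6.8431) sweep=154.5092

bisector direction at 346.9560° = (0.974197,-0.225699)
center distance |VC| = r/sin(θ/2) = 18.324891/sin(12.7454°) = 83.061206
C = V + |VC|·bis = (53.4625,-11.4815)
T_A = V + ((C−V)·d_A)·d_A = V + 81.0146·d_A = (45.4900,-27.9813)
T_B = V + ((C−V)·d_B)·d_B = V + 81.0146·d_B = (53.5580,6.8431)
sweep = 180° − θ = 154.5092°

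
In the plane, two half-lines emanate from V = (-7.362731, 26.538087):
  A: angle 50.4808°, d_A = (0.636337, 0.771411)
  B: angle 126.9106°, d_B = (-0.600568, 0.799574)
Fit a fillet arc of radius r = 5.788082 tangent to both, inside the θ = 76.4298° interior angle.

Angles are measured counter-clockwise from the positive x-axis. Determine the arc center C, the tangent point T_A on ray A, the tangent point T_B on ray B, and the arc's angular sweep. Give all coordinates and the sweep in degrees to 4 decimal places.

center=(-7.1498,35.8922) T_A=(-2.6848,32.2090) T_B=(-11.7778,32.4161) sweep=103.5702

bisector direction at 88.6957° = (0.022762,0.999741)
center distance |VC| = r/sin(θ/2) = 5.788082/sin(38.2149°) = 9.356552
C = V + |VC|·bis = (-7.1498,35.8922)
T_A = V + ((C−V)·d_A)·d_A = V + 7.3514·d_A = (-2.6848,32.2090)
T_B = V + ((C−V)·d_B)·d_B = V + 7.3514·d_B = (-11.7778,32.4161)
sweep = 180° − θ = 103.5702°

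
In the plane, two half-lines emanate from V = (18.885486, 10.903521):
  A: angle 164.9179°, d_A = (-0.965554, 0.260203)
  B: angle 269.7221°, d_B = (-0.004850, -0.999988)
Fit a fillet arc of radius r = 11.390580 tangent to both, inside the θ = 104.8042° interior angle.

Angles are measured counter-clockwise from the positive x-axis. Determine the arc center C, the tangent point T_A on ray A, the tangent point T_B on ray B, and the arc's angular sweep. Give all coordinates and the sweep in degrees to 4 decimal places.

bisector direction at 217.3200° = (-0.795262,-0.606266)
center distance |VC| = r/sin(θ/2) = 11.390580/sin(52.4021°) = 14.376382
C = V + |VC|·bis = (7.4525,2.1876)
T_A = V + ((C−V)·d_A)·d_A = V + 8.7713·d_A = (10.4164,13.1858)
T_B = V + ((C−V)·d_B)·d_B = V + 8.7713·d_B = (18.8429,2.1324)
sweep = 180° − θ = 75.1958°

center=(7.4525,2.1876) T_A=(10.4164,13.1858) T_B=(18.8429,2.1324) sweep=75.1958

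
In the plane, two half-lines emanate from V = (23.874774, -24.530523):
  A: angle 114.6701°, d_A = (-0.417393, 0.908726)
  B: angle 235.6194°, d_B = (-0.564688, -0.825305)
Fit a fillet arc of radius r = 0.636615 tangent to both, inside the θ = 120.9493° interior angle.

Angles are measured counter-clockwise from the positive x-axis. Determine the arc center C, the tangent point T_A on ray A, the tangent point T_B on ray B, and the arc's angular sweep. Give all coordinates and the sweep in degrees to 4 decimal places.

bisector direction at 175.1447° = (-0.996412,0.084639)
center distance |VC| = r/sin(θ/2) = 0.636615/sin(60.4746°) = 0.731626
C = V + |VC|·bis = (23.1458,-24.4686)
T_A = V + ((C−V)·d_A)·d_A = V + 0.3606·d_A = (23.7243,-24.2029)
T_B = V + ((C−V)·d_B)·d_B = V + 0.3606·d_B = (23.6712,-24.8281)
sweep = 180° − θ = 59.0507°

center=(23.1458,-24.4686) T_A=(23.7243,-24.2029) T_B=(23.6712,-24.8281) sweep=59.0507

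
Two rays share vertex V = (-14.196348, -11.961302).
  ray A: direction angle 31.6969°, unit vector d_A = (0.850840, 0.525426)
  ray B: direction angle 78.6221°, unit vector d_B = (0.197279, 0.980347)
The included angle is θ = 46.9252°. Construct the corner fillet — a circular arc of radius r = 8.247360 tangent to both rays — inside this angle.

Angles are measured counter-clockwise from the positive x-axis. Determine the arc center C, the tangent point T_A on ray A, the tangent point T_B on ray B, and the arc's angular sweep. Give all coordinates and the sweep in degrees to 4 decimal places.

bisector direction at 55.1595° = (0.571294,0.820746)
center distance |VC| = r/sin(θ/2) = 8.247360/sin(23.4626°) = 20.714184
C = V + |VC|·bis = (-2.3625,5.0398)
T_A = V + ((C−V)·d_A)·d_A = V + 19.0015·d_A = (1.9709,-1.9774)
T_B = V + ((C−V)·d_B)·d_B = V + 19.0015·d_B = (-10.4477,6.6668)
sweep = 180° − θ = 133.0748°

center=(-2.3625,5.0398) T_A=(1.9709,-1.9774) T_B=(-10.4477,6.6668) sweep=133.0748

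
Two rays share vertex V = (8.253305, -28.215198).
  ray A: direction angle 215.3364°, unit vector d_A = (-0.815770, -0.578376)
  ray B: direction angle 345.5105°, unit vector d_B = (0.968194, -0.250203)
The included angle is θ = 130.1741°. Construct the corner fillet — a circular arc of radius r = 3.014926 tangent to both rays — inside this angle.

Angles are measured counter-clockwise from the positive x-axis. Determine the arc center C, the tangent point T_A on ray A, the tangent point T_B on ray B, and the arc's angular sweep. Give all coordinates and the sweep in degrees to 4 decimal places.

center=(8.8547,-31.4846) T_A=(7.1110,-29.0251) T_B=(9.6091,-28.5656) sweep=49.8259

bisector direction at 280.4235° = (0.180922,-0.983498)
center distance |VC| = r/sin(θ/2) = 3.014926/sin(65.0871°) = 3.324251
C = V + |VC|·bis = (8.8547,-31.4846)
T_A = V + ((C−V)·d_A)·d_A = V + 1.4003·d_A = (7.1110,-29.0251)
T_B = V + ((C−V)·d_B)·d_B = V + 1.4003·d_B = (9.6091,-28.5656)
sweep = 180° − θ = 49.8259°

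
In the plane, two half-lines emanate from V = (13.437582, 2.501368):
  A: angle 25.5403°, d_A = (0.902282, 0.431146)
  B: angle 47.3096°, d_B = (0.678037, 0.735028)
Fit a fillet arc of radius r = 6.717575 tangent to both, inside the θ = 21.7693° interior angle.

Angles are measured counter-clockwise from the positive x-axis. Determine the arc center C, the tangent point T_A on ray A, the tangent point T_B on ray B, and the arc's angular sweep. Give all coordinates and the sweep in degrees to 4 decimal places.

bisector direction at 36.4249° = (0.804635,0.593769)
center distance |VC| = r/sin(θ/2) = 6.717575/sin(10.8847°) = 35.574278
C = V + |VC|·bis = (42.0619,23.6243)
T_A = V + ((C−V)·d_A)·d_A = V + 34.9343·d_A = (44.9582,17.5631)
T_B = V + ((C−V)·d_B)·d_B = V + 34.9343·d_B = (37.1243,28.1790)
sweep = 180° − θ = 158.2307°

center=(42.0619,23.6243) T_A=(44.9582,17.5631) T_B=(37.1243,28.1790) sweep=158.2307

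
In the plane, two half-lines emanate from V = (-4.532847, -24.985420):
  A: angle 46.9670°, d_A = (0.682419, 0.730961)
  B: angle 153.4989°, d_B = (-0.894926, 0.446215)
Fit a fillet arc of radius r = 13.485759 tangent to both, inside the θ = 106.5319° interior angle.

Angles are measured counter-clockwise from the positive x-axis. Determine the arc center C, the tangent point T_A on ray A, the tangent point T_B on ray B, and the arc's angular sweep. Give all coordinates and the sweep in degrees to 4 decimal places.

bisector direction at 100.2330° = (-0.177651,0.984094)
center distance |VC| = r/sin(θ/2) = 13.485759/sin(53.2659°) = 16.827323
C = V + |VC|·bis = (-7.5222,-8.4258)
T_A = V + ((C−V)·d_A)·d_A = V + 10.0644·d_A = (2.3353,-17.6287)
T_B = V + ((C−V)·d_B)·d_B = V + 10.0644·d_B = (-13.5398,-20.4945)
sweep = 180° − θ = 73.4681°

center=(-7.5222,-8.4258) T_A=(2.3353,-17.6287) T_B=(-13.5398,-20.4945) sweep=73.4681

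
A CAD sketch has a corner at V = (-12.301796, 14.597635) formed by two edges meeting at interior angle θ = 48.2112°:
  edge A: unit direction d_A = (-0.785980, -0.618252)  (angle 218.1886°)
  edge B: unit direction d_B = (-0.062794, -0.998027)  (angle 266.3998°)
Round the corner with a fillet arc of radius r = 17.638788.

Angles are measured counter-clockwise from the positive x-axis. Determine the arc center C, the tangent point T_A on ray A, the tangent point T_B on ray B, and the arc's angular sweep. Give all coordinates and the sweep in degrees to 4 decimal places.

bisector direction at 242.2942° = (-0.464932,-0.885347)
center distance |VC| = r/sin(θ/2) = 17.638788/sin(24.1056°) = 43.187900
C = V + |VC|·bis = (-32.3812,-23.6386)
T_A = V + ((C−V)·d_A)·d_A = V + 39.4217·d_A = (-43.2864,-9.7749)
T_B = V + ((C−V)·d_B)·d_B = V + 39.4217·d_B = (-14.7772,-24.7462)
sweep = 180° − θ = 131.7888°

center=(-32.3812,-23.6386) T_A=(-43.2864,-9.7749) T_B=(-14.7772,-24.7462) sweep=131.7888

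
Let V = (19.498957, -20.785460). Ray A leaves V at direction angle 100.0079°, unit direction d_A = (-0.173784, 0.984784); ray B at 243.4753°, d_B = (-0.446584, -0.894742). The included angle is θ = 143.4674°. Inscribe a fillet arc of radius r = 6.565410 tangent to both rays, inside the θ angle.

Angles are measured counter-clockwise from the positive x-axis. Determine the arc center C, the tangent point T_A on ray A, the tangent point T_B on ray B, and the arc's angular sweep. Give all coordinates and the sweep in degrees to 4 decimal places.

center=(12.6569,-19.7924) T_A=(19.1224,-18.6514) T_B=(18.5312,-22.7244) sweep=36.5326

bisector direction at 171.7416° = (-0.989630,0.143638)
center distance |VC| = r/sin(θ/2) = 6.565410/sin(71.7337°) = 6.913796
C = V + |VC|·bis = (12.6569,-19.7924)
T_A = V + ((C−V)·d_A)·d_A = V + 2.1670·d_A = (19.1224,-18.6514)
T_B = V + ((C−V)·d_B)·d_B = V + 2.1670·d_B = (18.5312,-22.7244)
sweep = 180° − θ = 36.5326°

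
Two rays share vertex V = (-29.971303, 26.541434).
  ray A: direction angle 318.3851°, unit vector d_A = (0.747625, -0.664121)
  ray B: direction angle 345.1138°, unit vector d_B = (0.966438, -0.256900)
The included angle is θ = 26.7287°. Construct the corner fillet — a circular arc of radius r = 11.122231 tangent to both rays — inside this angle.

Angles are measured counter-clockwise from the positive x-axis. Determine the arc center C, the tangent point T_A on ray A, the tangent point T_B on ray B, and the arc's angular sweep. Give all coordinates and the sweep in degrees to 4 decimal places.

bisector direction at 331.7494° = (0.880886,-0.473328)
center distance |VC| = r/sin(θ/2) = 11.122231/sin(13.3643°) = 48.118484
C = V + |VC|·bis = (12.4156,3.7656)
T_A = V + ((C−V)·d_A)·d_A = V + 46.8154·d_A = (5.0291,-4.5497)
T_B = V + ((C−V)·d_B)·d_B = V + 46.8154·d_B = (15.2729,14.5145)
sweep = 180° − θ = 153.2713°

center=(12.4156,3.7656) T_A=(5.0291,-4.5497) T_B=(15.2729,14.5145) sweep=153.2713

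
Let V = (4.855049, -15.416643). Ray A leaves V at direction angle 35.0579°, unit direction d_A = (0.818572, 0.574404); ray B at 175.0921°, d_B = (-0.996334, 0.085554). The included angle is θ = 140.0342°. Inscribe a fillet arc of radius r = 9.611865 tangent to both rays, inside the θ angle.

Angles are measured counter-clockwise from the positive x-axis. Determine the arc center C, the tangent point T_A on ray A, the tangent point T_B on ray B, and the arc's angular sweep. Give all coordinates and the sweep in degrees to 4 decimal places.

bisector direction at 105.0750° = (-0.260083,0.965586)
center distance |VC| = r/sin(θ/2) = 9.611865/sin(70.0171°) = 10.227623
C = V + |VC|·bis = (2.1950,-5.5410)
T_A = V + ((C−V)·d_A)·d_A = V + 3.4952·d_A = (7.7161,-13.4090)
T_B = V + ((C−V)·d_B)·d_B = V + 3.4952·d_B = (1.3727,-15.1176)
sweep = 180° − θ = 39.9658°

center=(2.1950,-5.5410) T_A=(7.7161,-13.4090) T_B=(1.3727,-15.1176) sweep=39.9658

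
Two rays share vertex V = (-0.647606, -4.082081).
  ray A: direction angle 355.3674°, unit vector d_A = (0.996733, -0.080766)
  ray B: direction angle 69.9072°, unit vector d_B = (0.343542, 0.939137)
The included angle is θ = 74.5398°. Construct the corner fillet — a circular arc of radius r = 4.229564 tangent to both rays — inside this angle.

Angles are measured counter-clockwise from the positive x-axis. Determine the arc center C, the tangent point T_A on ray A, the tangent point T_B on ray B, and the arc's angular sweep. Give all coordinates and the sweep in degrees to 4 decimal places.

bisector direction at 32.6373° = (0.842101,0.539319)
center distance |VC| = r/sin(θ/2) = 4.229564/sin(37.2699°) = 6.984430
C = V + |VC|·bis = (5.2340,-0.3152)
T_A = V + ((C−V)·d_A)·d_A = V + 5.5582·d_A = (4.8924,-4.5310)
T_B = V + ((C−V)·d_B)·d_B = V + 5.5582·d_B = (1.2619,1.1378)
sweep = 180° − θ = 105.4602°

center=(5.2340,-0.3152) T_A=(4.8924,-4.5310) T_B=(1.2619,1.1378) sweep=105.4602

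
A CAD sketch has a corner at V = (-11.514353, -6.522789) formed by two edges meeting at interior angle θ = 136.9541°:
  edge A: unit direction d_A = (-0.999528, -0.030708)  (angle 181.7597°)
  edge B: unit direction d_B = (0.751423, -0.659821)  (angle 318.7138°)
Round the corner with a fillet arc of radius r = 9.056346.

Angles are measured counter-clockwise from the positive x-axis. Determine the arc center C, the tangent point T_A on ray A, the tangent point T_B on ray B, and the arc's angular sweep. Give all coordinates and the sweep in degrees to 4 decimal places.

center=(-14.8061,-15.6845) T_A=(-15.0842,-6.6325) T_B=(-8.8306,-8.8794) sweep=43.0459

bisector direction at 250.2368° = (-0.338134,-0.941098)
center distance |VC| = r/sin(θ/2) = 9.056346/sin(68.4771°) = 9.735173
C = V + |VC|·bis = (-14.8061,-15.6845)
T_A = V + ((C−V)·d_A)·d_A = V + 3.5716·d_A = (-15.0842,-6.6325)
T_B = V + ((C−V)·d_B)·d_B = V + 3.5716·d_B = (-8.8306,-8.8794)
sweep = 180° − θ = 43.0459°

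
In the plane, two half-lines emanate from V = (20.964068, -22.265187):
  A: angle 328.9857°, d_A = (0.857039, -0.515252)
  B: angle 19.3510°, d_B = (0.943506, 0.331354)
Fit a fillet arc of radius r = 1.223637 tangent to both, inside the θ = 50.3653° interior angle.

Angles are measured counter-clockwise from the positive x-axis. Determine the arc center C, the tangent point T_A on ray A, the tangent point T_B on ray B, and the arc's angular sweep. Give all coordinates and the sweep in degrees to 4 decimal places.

bisector direction at 354.1684° = (0.994825,-0.101606)
center distance |VC| = r/sin(θ/2) = 1.223637/sin(25.1826°) = 2.875727
C = V + |VC|·bis = (23.8249,-22.5574)
T_A = V + ((C−V)·d_A)·d_A = V + 2.6024·d_A = (23.1944,-23.6061)
T_B = V + ((C−V)·d_B)·d_B = V + 2.6024·d_B = (23.4195,-21.4029)
sweep = 180° − θ = 129.6347°

center=(23.8249,-22.5574) T_A=(23.1944,-23.6061) T_B=(23.4195,-21.4029) sweep=129.6347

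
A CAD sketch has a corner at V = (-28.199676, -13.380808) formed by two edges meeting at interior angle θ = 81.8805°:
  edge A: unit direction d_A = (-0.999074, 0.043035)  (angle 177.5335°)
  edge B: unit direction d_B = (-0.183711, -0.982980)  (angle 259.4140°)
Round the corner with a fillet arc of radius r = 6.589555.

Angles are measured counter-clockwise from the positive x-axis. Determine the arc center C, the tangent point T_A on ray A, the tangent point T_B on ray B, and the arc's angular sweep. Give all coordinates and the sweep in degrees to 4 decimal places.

bisector direction at 218.4737° = (-0.782893,-0.622156)
center distance |VC| = r/sin(θ/2) = 6.589555/sin(40.9402°) = 10.056219
C = V + |VC|·bis = (-36.0726,-19.6373)
T_A = V + ((C−V)·d_A)·d_A = V + 7.5964·d_A = (-35.7890,-13.0539)
T_B = V + ((C−V)·d_B)·d_B = V + 7.5964·d_B = (-29.5952,-20.8479)
sweep = 180° − θ = 98.1195°

center=(-36.0726,-19.6373) T_A=(-35.7890,-13.0539) T_B=(-29.5952,-20.8479) sweep=98.1195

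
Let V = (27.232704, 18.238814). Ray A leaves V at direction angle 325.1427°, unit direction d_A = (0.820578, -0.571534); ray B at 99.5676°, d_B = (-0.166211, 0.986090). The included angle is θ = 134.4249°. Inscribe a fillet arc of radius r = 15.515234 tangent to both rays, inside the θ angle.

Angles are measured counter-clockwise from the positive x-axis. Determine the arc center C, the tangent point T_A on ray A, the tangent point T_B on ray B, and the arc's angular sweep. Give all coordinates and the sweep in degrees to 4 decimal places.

bisector direction at 32.3552° = (0.844747,0.535166)
center distance |VC| = r/sin(θ/2) = 15.515234/sin(67.2125°) = 16.828764
C = V + |VC|·bis = (41.4488,27.2450)
T_A = V + ((C−V)·d_A)·d_A = V + 6.5180·d_A = (32.5813,14.5135)
T_B = V + ((C−V)·d_B)·d_B = V + 6.5180·d_B = (26.1493,24.6662)
sweep = 180° − θ = 45.5751°

center=(41.4488,27.2450) T_A=(32.5813,14.5135) T_B=(26.1493,24.6662) sweep=45.5751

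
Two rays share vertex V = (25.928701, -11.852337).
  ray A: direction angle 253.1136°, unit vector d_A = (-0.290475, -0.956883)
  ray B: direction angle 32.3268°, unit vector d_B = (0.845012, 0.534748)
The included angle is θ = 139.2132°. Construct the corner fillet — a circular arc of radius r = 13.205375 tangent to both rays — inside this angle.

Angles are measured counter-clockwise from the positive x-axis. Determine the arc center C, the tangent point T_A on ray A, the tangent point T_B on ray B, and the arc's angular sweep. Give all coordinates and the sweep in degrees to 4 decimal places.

bisector direction at 322.7202° = (0.795687,-0.605708)
center distance |VC| = r/sin(θ/2) = 13.205375/sin(69.6066°) = 14.088406
C = V + |VC|·bis = (37.1387,-20.3858)
T_A = V + ((C−V)·d_A)·d_A = V + 4.9093·d_A = (24.5027,-16.5500)
T_B = V + ((C−V)·d_B)·d_B = V + 4.9093·d_B = (30.0771,-9.2271)
sweep = 180° − θ = 40.7868°

center=(37.1387,-20.3858) T_A=(24.5027,-16.5500) T_B=(30.0771,-9.2271) sweep=40.7868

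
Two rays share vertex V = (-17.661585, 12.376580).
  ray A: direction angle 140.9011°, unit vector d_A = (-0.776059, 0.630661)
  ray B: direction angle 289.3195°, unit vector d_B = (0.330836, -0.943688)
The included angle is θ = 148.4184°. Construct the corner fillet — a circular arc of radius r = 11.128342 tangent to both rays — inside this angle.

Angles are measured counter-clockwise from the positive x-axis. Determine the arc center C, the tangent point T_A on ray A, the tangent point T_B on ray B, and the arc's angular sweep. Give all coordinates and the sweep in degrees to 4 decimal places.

center=(-27.1221,5.7251) T_A=(-20.1039,14.3613) T_B=(-16.6204,9.4067) sweep=31.5816

bisector direction at 215.1103° = (-0.818046,-0.575152)
center distance |VC| = r/sin(θ/2) = 11.128342/sin(74.2092°) = 11.564777
C = V + |VC|·bis = (-27.1221,5.7251)
T_A = V + ((C−V)·d_A)·d_A = V + 3.1471·d_A = (-20.1039,14.3613)
T_B = V + ((C−V)·d_B)·d_B = V + 3.1471·d_B = (-16.6204,9.4067)
sweep = 180° − θ = 31.5816°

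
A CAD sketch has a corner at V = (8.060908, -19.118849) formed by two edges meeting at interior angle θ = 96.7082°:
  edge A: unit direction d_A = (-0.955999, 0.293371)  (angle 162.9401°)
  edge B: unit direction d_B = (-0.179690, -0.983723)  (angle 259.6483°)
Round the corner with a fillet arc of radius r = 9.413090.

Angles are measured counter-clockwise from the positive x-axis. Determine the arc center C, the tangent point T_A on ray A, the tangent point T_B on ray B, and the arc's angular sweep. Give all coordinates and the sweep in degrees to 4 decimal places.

center=(-2.7031,-25.6620) T_A=(0.0584,-16.6631) T_B=(6.5568,-27.3534) sweep=83.2918

bisector direction at 211.2942° = (-0.854511,-0.519433)
center distance |VC| = r/sin(θ/2) = 9.413090/sin(48.3541°) = 12.596706
C = V + |VC|·bis = (-2.7031,-25.6620)
T_A = V + ((C−V)·d_A)·d_A = V + 8.3708·d_A = (0.0584,-16.6631)
T_B = V + ((C−V)·d_B)·d_B = V + 8.3708·d_B = (6.5568,-27.3534)
sweep = 180° − θ = 83.2918°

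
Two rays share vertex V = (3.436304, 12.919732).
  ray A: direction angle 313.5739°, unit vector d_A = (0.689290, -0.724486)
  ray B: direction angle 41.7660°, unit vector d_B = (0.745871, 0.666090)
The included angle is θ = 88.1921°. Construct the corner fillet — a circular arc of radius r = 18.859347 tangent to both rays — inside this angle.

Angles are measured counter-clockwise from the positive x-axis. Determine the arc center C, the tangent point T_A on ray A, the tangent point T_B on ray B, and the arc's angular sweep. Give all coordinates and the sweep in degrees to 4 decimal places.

bisector direction at 357.6699° = (0.999173,-0.040656)
center distance |VC| = r/sin(θ/2) = 18.859347/sin(44.0960°) = 27.102087
C = V + |VC|·bis = (30.5160,11.8179)
T_A = V + ((C−V)·d_A)·d_A = V + 19.4640·d_A = (16.8527,-1.1817)
T_B = V + ((C−V)·d_B)·d_B = V + 19.4640·d_B = (17.9540,25.8845)
sweep = 180° − θ = 91.8079°

center=(30.5160,11.8179) T_A=(16.8527,-1.1817) T_B=(17.9540,25.8845) sweep=91.8079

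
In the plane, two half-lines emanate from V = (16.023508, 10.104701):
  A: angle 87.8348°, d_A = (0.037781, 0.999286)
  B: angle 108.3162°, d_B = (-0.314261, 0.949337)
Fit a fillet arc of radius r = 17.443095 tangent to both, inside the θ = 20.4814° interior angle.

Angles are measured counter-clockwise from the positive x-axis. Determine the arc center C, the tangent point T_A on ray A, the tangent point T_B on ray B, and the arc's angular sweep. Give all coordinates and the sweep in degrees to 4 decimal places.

center=(2.2407,107.2459) T_A=(19.6713,106.5868) T_B=(-14.3187,101.7642) sweep=159.5186

bisector direction at 98.0755° = (-0.140478,0.990084)
center distance |VC| = r/sin(θ/2) = 17.443095/sin(10.2407°) = 98.114076
C = V + |VC|·bis = (2.2407,107.2459)
T_A = V + ((C−V)·d_A)·d_A = V + 96.5511·d_A = (19.6713,106.5868)
T_B = V + ((C−V)·d_B)·d_B = V + 96.5511·d_B = (-14.3187,101.7642)
sweep = 180° − θ = 159.5186°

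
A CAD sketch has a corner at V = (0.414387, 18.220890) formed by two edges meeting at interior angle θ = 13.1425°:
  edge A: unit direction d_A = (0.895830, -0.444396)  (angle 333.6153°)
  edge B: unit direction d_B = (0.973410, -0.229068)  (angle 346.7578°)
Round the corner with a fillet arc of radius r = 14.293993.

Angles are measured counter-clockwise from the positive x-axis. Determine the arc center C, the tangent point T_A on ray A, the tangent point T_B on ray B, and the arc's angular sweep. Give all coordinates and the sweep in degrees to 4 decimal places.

center=(117.9254,-24.1168) T_A=(111.5732,-36.9218) T_B=(121.1997,-10.2029) sweep=166.8575

bisector direction at 340.1866° = (0.940801,-0.338959)
center distance |VC| = r/sin(θ/2) = 14.293993/sin(6.5713°) = 124.905260
C = V + |VC|·bis = (117.9254,-24.1168)
T_A = V + ((C−V)·d_A)·d_A = V + 124.0847·d_A = (111.5732,-36.9218)
T_B = V + ((C−V)·d_B)·d_B = V + 124.0847·d_B = (121.1997,-10.2029)
sweep = 180° − θ = 166.8575°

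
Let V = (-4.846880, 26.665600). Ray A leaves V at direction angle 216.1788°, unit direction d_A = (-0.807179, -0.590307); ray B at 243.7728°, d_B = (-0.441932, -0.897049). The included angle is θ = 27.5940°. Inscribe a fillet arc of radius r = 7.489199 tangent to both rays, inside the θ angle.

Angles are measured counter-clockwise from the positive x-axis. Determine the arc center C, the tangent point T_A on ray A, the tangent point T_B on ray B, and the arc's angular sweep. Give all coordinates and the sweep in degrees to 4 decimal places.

center=(-25.0428,2.6176) T_A=(-29.4638,8.6627) T_B=(-18.3247,-0.6921) sweep=152.4060

bisector direction at 229.9758° = (-0.643111,-0.765773)
center distance |VC| = r/sin(θ/2) = 7.489199/sin(13.7970°) = 31.403544
C = V + |VC|·bis = (-25.0428,2.6176)
T_A = V + ((C−V)·d_A)·d_A = V + 30.4974·d_A = (-29.4638,8.6627)
T_B = V + ((C−V)·d_B)·d_B = V + 30.4974·d_B = (-18.3247,-0.6921)
sweep = 180° − θ = 152.4060°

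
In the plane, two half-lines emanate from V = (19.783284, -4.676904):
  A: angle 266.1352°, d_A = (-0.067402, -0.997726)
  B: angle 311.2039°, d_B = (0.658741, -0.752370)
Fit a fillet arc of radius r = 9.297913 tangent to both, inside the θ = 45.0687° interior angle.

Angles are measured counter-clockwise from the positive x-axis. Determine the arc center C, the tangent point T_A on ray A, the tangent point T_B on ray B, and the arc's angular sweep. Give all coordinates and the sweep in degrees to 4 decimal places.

bisector direction at 288.6696° = (0.320110,-0.947381)
center distance |VC| = r/sin(θ/2) = 9.297913/sin(22.5343°) = 24.261507
C = V + |VC|·bis = (27.5496,-27.6618)
T_A = V + ((C−V)·d_A)·d_A = V + 22.4091·d_A = (18.2729,-27.0351)
T_B = V + ((C−V)·d_B)·d_B = V + 22.4091·d_B = (34.5451,-21.5369)
sweep = 180° − θ = 134.9313°

center=(27.5496,-27.6618) T_A=(18.2729,-27.0351) T_B=(34.5451,-21.5369) sweep=134.9313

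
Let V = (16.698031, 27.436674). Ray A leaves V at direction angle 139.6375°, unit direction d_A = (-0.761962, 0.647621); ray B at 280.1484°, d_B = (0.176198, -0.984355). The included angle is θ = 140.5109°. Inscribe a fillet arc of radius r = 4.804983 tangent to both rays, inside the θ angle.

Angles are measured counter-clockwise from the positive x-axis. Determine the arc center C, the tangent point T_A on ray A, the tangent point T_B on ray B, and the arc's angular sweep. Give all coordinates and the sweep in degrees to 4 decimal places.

bisector direction at 209.8929° = (-0.866958,-0.498381)
center distance |VC| = r/sin(θ/2) = 4.804983/sin(70.2554°) = 5.105123
C = V + |VC|·bis = (12.2721,24.8924)
T_A = V + ((C−V)·d_A)·d_A = V + 1.7246·d_A = (15.3839,28.5536)
T_B = V + ((C−V)·d_B)·d_B = V + 1.7246·d_B = (17.0019,25.7390)
sweep = 180° − θ = 39.4891°

center=(12.2721,24.8924) T_A=(15.3839,28.5536) T_B=(17.0019,25.7390) sweep=39.4891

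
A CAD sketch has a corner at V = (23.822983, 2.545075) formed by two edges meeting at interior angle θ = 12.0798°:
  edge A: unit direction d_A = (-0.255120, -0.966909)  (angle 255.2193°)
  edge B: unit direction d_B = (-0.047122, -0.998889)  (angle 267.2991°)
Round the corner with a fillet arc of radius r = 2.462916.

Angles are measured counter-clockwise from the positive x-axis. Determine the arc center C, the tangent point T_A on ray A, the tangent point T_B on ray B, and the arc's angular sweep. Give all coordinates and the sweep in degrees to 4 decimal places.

center=(20.2659,-20.5901) T_A=(17.8845,-19.9618) T_B=(22.7261,-20.7062) sweep=167.9202

bisector direction at 261.2592° = (-0.151965,-0.988386)
center distance |VC| = r/sin(θ/2) = 2.462916/sin(6.0399°) = 23.407074
C = V + |VC|·bis = (20.2659,-20.5901)
T_A = V + ((C−V)·d_A)·d_A = V + 23.2771·d_A = (17.8845,-19.9618)
T_B = V + ((C−V)·d_B)·d_B = V + 23.2771·d_B = (22.7261,-20.7062)
sweep = 180° − θ = 167.9202°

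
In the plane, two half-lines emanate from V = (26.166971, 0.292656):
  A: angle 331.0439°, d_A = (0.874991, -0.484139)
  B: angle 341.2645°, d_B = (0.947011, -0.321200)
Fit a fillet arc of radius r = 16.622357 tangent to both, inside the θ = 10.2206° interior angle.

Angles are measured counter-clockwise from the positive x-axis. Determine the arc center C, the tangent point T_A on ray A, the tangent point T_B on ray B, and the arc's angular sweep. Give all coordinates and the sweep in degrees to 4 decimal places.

center=(196.8512,-75.1511) T_A=(188.8037,-89.6955) T_B=(202.1903,-59.4095) sweep=169.7794

bisector direction at 336.1542° = (0.914637,-0.404277)
center distance |VC| = r/sin(θ/2) = 16.622357/sin(5.1103°) = 186.614251
C = V + |VC|·bis = (196.8512,-75.1511)
T_A = V + ((C−V)·d_A)·d_A = V + 185.8725·d_A = (188.8037,-89.6955)
T_B = V + ((C−V)·d_B)·d_B = V + 185.8725·d_B = (202.1903,-59.4095)
sweep = 180° − θ = 169.7794°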